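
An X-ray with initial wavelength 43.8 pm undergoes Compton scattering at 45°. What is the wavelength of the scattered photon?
44.5106 pm

Using the Compton scattering formula:
λ' = λ + Δλ = λ + λ_C(1 - cos θ)

Given:
- Initial wavelength λ = 43.8 pm
- Scattering angle θ = 45°
- Compton wavelength λ_C ≈ 2.4263 pm

Calculate the shift:
Δλ = 2.4263 × (1 - cos(45°))
Δλ = 2.4263 × 0.2929
Δλ = 0.7106 pm

Final wavelength:
λ' = 43.8 + 0.7106 = 44.5106 pm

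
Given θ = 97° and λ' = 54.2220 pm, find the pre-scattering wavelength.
51.5000 pm

From λ' = λ + Δλ, we have λ = λ' - Δλ

First calculate the Compton shift:
Δλ = λ_C(1 - cos θ)
Δλ = 2.4263 × (1 - cos(97°))
Δλ = 2.4263 × 1.1219
Δλ = 2.7220 pm

Initial wavelength:
λ = λ' - Δλ
λ = 54.2220 - 2.7220
λ = 51.5000 pm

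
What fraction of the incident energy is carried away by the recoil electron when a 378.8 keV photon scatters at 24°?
0.0602 (or 6.02%)

Calculate initial and final photon energies:

Initial: E₀ = 378.8 keV → λ₀ = 3.2731 pm
Compton shift: Δλ = 0.2098 pm
Final wavelength: λ' = 3.4828 pm
Final energy: E' = 355.9855 keV

Fractional energy loss:
(E₀ - E')/E₀ = (378.8000 - 355.9855)/378.8000
= 22.8145/378.8000
= 0.0602
= 6.02%

(Intermediate values are shown rounded; full precision is carried through to the final answer.)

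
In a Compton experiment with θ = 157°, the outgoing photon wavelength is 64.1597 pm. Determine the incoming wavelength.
59.5000 pm

From λ' = λ + Δλ, we have λ = λ' - Δλ

First calculate the Compton shift:
Δλ = λ_C(1 - cos θ)
Δλ = 2.4263 × (1 - cos(157°))
Δλ = 2.4263 × 1.9205
Δλ = 4.6597 pm

Initial wavelength:
λ = λ' - Δλ
λ = 64.1597 - 4.6597
λ = 59.5000 pm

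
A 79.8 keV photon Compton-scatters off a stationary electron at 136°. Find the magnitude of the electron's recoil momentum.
7.0795e-23 kg·m/s

The electron is initially at rest, so by conservation of momentum:
p⃗_e = p⃗₀ − p⃗'  (incident photon momentum minus scattered photon momentum)

Photon momentum magnitudes (p = h/λ = E/c):
λ₀ = hc/E₀ = 15.5369 pm → p₀ = h/λ₀ = 4.2647e-23 kg·m/s
Δλ = λ_C(1 − cos 136°) = 4.1717 pm
λ' = 19.7085 pm → p' = h/λ' = 3.3620e-23 kg·m/s

The scattered photon makes angle θ = 136° with the incident direction, so by the law of cosines:
|p⃗_e|² = p₀² + p'² − 2p₀p'cos θ
|p⃗_e|² = (4.2647e-23)² + (3.3620e-23)² − 2·4.2647e-23·3.3620e-23·cos(136°)
|p⃗_e| = 7.0795e-23 kg·m/s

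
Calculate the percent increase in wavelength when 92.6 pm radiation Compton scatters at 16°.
0.1015%

Calculate the Compton shift:
Δλ = λ_C(1 - cos(16°))
Δλ = 2.4263 × (1 - cos(16°))
Δλ = 2.4263 × 0.0387
Δλ = 0.0940 pm

Percentage change:
(Δλ/λ₀) × 100 = (0.0940/92.6) × 100
= 0.1015%

(Intermediate values are shown rounded; full precision is carried through to the final answer.)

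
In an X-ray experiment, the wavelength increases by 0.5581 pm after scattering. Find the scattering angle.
39.65°

From the Compton formula Δλ = λ_C(1 - cos θ), we can solve for θ:

cos θ = 1 - Δλ/λ_C

Given:
- Δλ = 0.5581 pm
- λ_C = h/(m_e·c) ≈ 2.42631024 pm

cos θ = 1 - 0.5581/2.42631024
cos θ = 1 - 0.230020
cos θ = 0.769980

θ = arccos(0.769980)
θ = 39.65°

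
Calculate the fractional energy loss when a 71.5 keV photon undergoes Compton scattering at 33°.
0.0221 (or 2.21%)

Calculate initial and final photon energies:

Initial: E₀ = 71.5 keV → λ₀ = 17.3404 pm
Compton shift: Δλ = 0.3914 pm
Final wavelength: λ' = 17.7319 pm
Final energy: E' = 69.9216 keV

Fractional energy loss:
(E₀ - E')/E₀ = (71.5000 - 69.9216)/71.5000
= 1.5784/71.5000
= 0.0221
= 2.21%

(Intermediate values are shown rounded; full precision is carried through to the final answer.)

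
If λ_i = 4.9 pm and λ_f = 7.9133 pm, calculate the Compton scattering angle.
104.00°

First find the wavelength shift:
Δλ = λ' - λ = 7.9133 - 4.9 = 3.0133 pm

Using Δλ = λ_C(1 - cos θ), with λ_C = h/(m_e·c) ≈ 2.42631024 pm:
cos θ = 1 - Δλ/λ_C
cos θ = 1 - 3.0133/2.42631024
cos θ = -0.241927

θ = arccos(-0.241927)
θ = 104.00°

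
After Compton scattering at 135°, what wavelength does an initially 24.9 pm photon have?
29.0420 pm

Using the Compton formula: λ' = λ + λ_C(1 − cos θ)

For θ = 135°, cos θ = -√2/2 (exact) ≈ -0.7071, so:
1 − cos 135° = 1 − (-√2/2) ≈ 1.7071

Δλ = λ_C × 1.7071 = 2.4263 × 1.7071 = 4.1420 pm

λ' = 24.9 + 4.1420 = 29.0420 pm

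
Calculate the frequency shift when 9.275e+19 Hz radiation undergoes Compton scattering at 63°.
2.696e+19 Hz (decrease)

Convert frequency to wavelength (c = 299792458 m/s):
λ₀ = c/f₀ = 299792458/9.275e+19 = 3.2322637e-12 m = 3.2323 pm

Calculate Compton shift:
Δλ = λ_C(1 - cos(63°)) = 1.3248 pm

Final wavelength:
λ' = λ₀ + Δλ = 3.2323 + 1.3248 = 4.5571 pm

Final frequency:
f' = c/λ' = 299792458/4.5570521e-12 = 6.5786488e+19 Hz

Frequency shift (decrease):
Δf = f₀ - f' = 9.275e+19 - 6.5786488e+19 = 2.696e+19 Hz

(Intermediate values are shown rounded; full precision is carried through to the final answer.)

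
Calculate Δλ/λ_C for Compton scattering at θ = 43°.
0.2686 λ_C

The Compton shift formula is:
Δλ = λ_C(1 - cos θ)

Dividing both sides by λ_C:
Δλ/λ_C = 1 - cos θ

For θ = 43°:
Δλ/λ_C = 1 - cos(43°)
Δλ/λ_C = 1 - 0.7314
Δλ/λ_C = 0.2686

This means the shift is 0.2686 × λ_C = 0.6518 pm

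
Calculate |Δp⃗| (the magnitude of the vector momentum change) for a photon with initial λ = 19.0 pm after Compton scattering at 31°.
1.8482e-23 kg·m/s

Photon momentum magnitude is p = h/λ.

Initial momentum:
p₀ = h/λ = 6.6261e-34/1.9000e-11 = 3.4874e-23 kg·m/s

After scattering:
λ' = λ + Δλ = 19.0 + 0.3466 = 19.3466 pm
p' = h/λ' = 6.6261e-34/1.9347e-11 = 3.4249e-23 kg·m/s

Momentum is a vector; the scattered photon's direction makes angle θ = 31° with the incident direction. The magnitude of the vector change Δp⃗ = p⃗₀ − p⃗' is found from the law of cosines:
|Δp⃗|² = p₀² + p'² − 2p₀p'cos θ
|Δp⃗|² = (3.4874e-23)² + (3.4249e-23)² − 2·3.4874e-23·3.4249e-23·cos(31°)
|Δp⃗| = 1.8482e-23 kg·m/s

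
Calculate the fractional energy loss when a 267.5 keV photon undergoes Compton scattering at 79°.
0.2976 (or 29.76%)

Calculate initial and final photon energies:

Initial: E₀ = 267.5 keV → λ₀ = 4.6349 pm
Compton shift: Δλ = 1.9633 pm
Final wavelength: λ' = 6.5983 pm
Final energy: E' = 187.9041 keV

Fractional energy loss:
(E₀ - E')/E₀ = (267.5000 - 187.9041)/267.5000
= 79.5959/267.5000
= 0.2976
= 29.76%

(Intermediate values are shown rounded; full precision is carried through to the final answer.)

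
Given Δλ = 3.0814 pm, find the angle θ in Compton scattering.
105.66°

From the Compton formula Δλ = λ_C(1 - cos θ), we can solve for θ:

cos θ = 1 - Δλ/λ_C

Given:
- Δλ = 3.0814 pm
- λ_C = h/(m_e·c) ≈ 2.42631024 pm

cos θ = 1 - 3.0814/2.42631024
cos θ = 1 - 1.269994
cos θ = -0.269994

θ = arccos(-0.269994)
θ = 105.66°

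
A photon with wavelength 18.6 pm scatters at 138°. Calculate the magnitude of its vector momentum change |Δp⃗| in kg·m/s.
6.0401e-23 kg·m/s

Photon momentum magnitude is p = h/λ.

Initial momentum:
p₀ = h/λ = 6.6261e-34/1.8600e-11 = 3.5624e-23 kg·m/s

After scattering:
λ' = λ + Δλ = 18.6 + 4.2294 = 22.8294 pm
p' = h/λ' = 6.6261e-34/2.2829e-11 = 2.9024e-23 kg·m/s

Momentum is a vector; the scattered photon's direction makes angle θ = 138° with the incident direction. The magnitude of the vector change Δp⃗ = p⃗₀ − p⃗' is found from the law of cosines:
|Δp⃗|² = p₀² + p'² − 2p₀p'cos θ
|Δp⃗|² = (3.5624e-23)² + (2.9024e-23)² − 2·3.5624e-23·2.9024e-23·cos(138°)
|Δp⃗| = 6.0401e-23 kg·m/s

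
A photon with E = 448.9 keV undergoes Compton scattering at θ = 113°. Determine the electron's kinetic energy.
246.8496 keV

By energy conservation: K_e = E_initial - E_final

First find the scattered photon energy:
Initial wavelength: λ = hc/E = 2.7620 pm
Compton shift: Δλ = λ_C(1 - cos(113°)) = 3.3743 pm
Final wavelength: λ' = 2.7620 + 3.3743 = 6.1363 pm
Final photon energy: E' = hc/λ' = 202.0504 keV

Electron kinetic energy:
K_e = E - E' = 448.9000 - 202.0504 = 246.8496 keV

(Intermediate values are shown rounded; full precision is carried through to the final answer.)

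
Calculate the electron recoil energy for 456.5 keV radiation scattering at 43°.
88.3533 keV

By energy conservation: K_e = E_initial - E_final

First find the scattered photon energy:
Initial wavelength: λ = hc/E = 2.7160 pm
Compton shift: Δλ = λ_C(1 - cos(43°)) = 0.6518 pm
Final wavelength: λ' = 2.7160 + 0.6518 = 3.3678 pm
Final photon energy: E' = hc/λ' = 368.1467 keV

Electron kinetic energy:
K_e = E - E' = 456.5000 - 368.1467 = 88.3533 keV

(Intermediate values are shown rounded; full precision is carried through to the final answer.)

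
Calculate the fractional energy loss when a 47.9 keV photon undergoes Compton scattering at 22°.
0.0068 (or 0.68%)

Calculate initial and final photon energies:

Initial: E₀ = 47.9 keV → λ₀ = 25.8840 pm
Compton shift: Δλ = 0.1767 pm
Final wavelength: λ' = 26.0606 pm
Final energy: E' = 47.5753 keV

Fractional energy loss:
(E₀ - E')/E₀ = (47.9000 - 47.5753)/47.9000
= 0.3247/47.9000
= 0.0068
= 0.68%

(Intermediate values are shown rounded; full precision is carried through to the final answer.)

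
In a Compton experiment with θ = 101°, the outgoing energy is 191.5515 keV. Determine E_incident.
346.0000 keV

Convert final energy to wavelength (hc ≈ 1239.842 keV·pm):
λ' = hc/E' = 1239.842 / 191.5515 = 6.4726 pm

Calculate the Compton shift:
Δλ = λ_C(1 - cos(101°))
Δλ = 2.4263 × (1 - cos(101°))
Δλ = 2.8893 pm

Initial wavelength:
λ = λ' - Δλ = 6.4726 - 2.8893 = 3.5834 pm

Initial energy:
E = hc/λ = 1239.842 / 3.5834 = 346.0000 keV

(Intermediate values are shown rounded; full precision is carried through to the final answer.)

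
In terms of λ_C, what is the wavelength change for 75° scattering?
0.7412 λ_C

The Compton shift formula is:
Δλ = λ_C(1 - cos θ)

Dividing both sides by λ_C:
Δλ/λ_C = 1 - cos θ

For θ = 75°:
Δλ/λ_C = 1 - cos(75°)
Δλ/λ_C = 1 - 0.2588
Δλ/λ_C = 0.7412

This means the shift is 0.7412 × λ_C = 1.7983 pm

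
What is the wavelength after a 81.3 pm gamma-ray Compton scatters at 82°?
83.3886 pm

Using the Compton scattering formula:
λ' = λ + Δλ = λ + λ_C(1 - cos θ)

Given:
- Initial wavelength λ = 81.3 pm
- Scattering angle θ = 82°
- Compton wavelength λ_C ≈ 2.4263 pm

Calculate the shift:
Δλ = 2.4263 × (1 - cos(82°))
Δλ = 2.4263 × 0.8608
Δλ = 2.0886 pm

Final wavelength:
λ' = 81.3 + 2.0886 = 83.3886 pm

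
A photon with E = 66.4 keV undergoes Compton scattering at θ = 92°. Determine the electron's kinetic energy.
7.8708 keV

By energy conservation: K_e = E_initial - E_final

First find the scattered photon energy:
Initial wavelength: λ = hc/E = 18.6723 pm
Compton shift: Δλ = λ_C(1 - cos(92°)) = 2.5110 pm
Final wavelength: λ' = 18.6723 + 2.5110 = 21.1833 pm
Final photon energy: E' = hc/λ' = 58.5292 keV

Electron kinetic energy:
K_e = E - E' = 66.4000 - 58.5292 = 7.8708 keV

(Intermediate values are shown rounded; full precision is carried through to the final answer.)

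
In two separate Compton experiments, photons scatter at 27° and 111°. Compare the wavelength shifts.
111° produces the larger shift by a factor of 12.463

Calculate both shifts using Δλ = λ_C(1 - cos θ):

For θ₁ = 27°:
Δλ₁ = 2.4263 × (1 - cos(27°))
Δλ₁ = 2.4263 × 0.1090
Δλ₁ = 0.2645 pm

For θ₂ = 111°:
Δλ₂ = 2.4263 × (1 - cos(111°))
Δλ₂ = 2.4263 × 1.3584
Δλ₂ = 3.2958 pm

The 111° angle produces the larger shift.
Ratio: 3.2958/0.2645 = 12.463

(Intermediate values are shown rounded; full precision is carried through to the final answer.)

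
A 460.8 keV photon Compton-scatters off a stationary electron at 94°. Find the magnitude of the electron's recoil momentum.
2.8402e-22 kg·m/s

The electron is initially at rest, so by conservation of momentum:
p⃗_e = p⃗₀ − p⃗'  (incident photon momentum minus scattered photon momentum)

Photon momentum magnitudes (p = h/λ = E/c):
λ₀ = hc/E₀ = 2.6906 pm → p₀ = h/λ₀ = 2.4626e-22 kg·m/s
Δλ = λ_C(1 − cos 94°) = 2.5956 pm
λ' = 5.2862 pm → p' = h/λ' = 1.2535e-22 kg·m/s

The scattered photon makes angle θ = 94° with the incident direction, so by the law of cosines:
|p⃗_e|² = p₀² + p'² − 2p₀p'cos θ
|p⃗_e|² = (2.4626e-22)² + (1.2535e-22)² − 2·2.4626e-22·1.2535e-22·cos(94°)
|p⃗_e| = 2.8402e-22 kg·m/s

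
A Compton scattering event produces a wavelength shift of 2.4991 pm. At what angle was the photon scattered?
91.72°

From the Compton formula Δλ = λ_C(1 - cos θ), we can solve for θ:

cos θ = 1 - Δλ/λ_C

Given:
- Δλ = 2.4991 pm
- λ_C = h/(m_e·c) ≈ 2.42631024 pm

cos θ = 1 - 2.4991/2.42631024
cos θ = 1 - 1.030000
cos θ = -0.030000

θ = arccos(-0.030000)
θ = 91.72°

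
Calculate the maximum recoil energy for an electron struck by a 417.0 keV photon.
258.5712 keV

Maximum energy transfer occurs at θ = 180° (backscattering).

Initial photon: E₀ = 417.0 keV → λ₀ = 2.9732 pm

Maximum Compton shift (at 180°):
Δλ_max = 2λ_C = 2 × 2.4263 = 4.8526 pm

Final wavelength:
λ' = 2.9732 + 4.8526 = 7.8259 pm

Minimum photon energy (maximum energy to electron):
E'_min = hc/λ' = 158.4288 keV

Maximum electron kinetic energy:
K_max = E₀ - E'_min = 417.0000 - 158.4288 = 258.5712 keV

(Intermediate values are shown rounded; full precision is carried through to the final answer.)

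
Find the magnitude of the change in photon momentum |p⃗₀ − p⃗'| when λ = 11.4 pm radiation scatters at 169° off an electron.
9.8563e-23 kg·m/s

Photon momentum magnitude is p = h/λ.

Initial momentum:
p₀ = h/λ = 6.6261e-34/1.1400e-11 = 5.8123e-23 kg·m/s

After scattering:
λ' = λ + Δλ = 11.4 + 4.8080 = 16.2080 pm
p' = h/λ' = 6.6261e-34/1.6208e-11 = 4.0881e-23 kg·m/s

Momentum is a vector; the scattered photon's direction makes angle θ = 169° with the incident direction. The magnitude of the vector change Δp⃗ = p⃗₀ − p⃗' is found from the law of cosines:
|Δp⃗|² = p₀² + p'² − 2p₀p'cos θ
|Δp⃗|² = (5.8123e-23)² + (4.0881e-23)² − 2·5.8123e-23·4.0881e-23·cos(169°)
|Δp⃗| = 9.8563e-23 kg·m/s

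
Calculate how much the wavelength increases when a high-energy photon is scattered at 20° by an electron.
0.1463 pm

Using the Compton scattering formula:
Δλ = λ_C(1 - cos θ)

where λ_C = h/(m_e·c) ≈ 2.4263 pm is the Compton wavelength of an electron.

For θ = 20°:
cos(20°) = 0.9397
1 - cos(20°) = 0.0603

Δλ = 2.4263 × 0.0603
Δλ = 0.1463 pm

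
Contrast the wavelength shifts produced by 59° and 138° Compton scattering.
138° produces the larger shift by a factor of 3.594

Calculate both shifts using Δλ = λ_C(1 - cos θ):

For θ₁ = 59°:
Δλ₁ = 2.4263 × (1 - cos(59°))
Δλ₁ = 2.4263 × 0.4850
Δλ₁ = 1.1767 pm

For θ₂ = 138°:
Δλ₂ = 2.4263 × (1 - cos(138°))
Δλ₂ = 2.4263 × 1.7431
Δλ₂ = 4.2294 pm

The 138° angle produces the larger shift.
Ratio: 4.2294/1.1767 = 3.594

(Intermediate values are shown rounded; full precision is carried through to the final answer.)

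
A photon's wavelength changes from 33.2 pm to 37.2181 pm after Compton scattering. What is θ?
131.00°

First find the wavelength shift:
Δλ = λ' - λ = 37.2181 - 33.2 = 4.0181 pm

Using Δλ = λ_C(1 - cos θ), with λ_C = h/(m_e·c) ≈ 2.42631024 pm:
cos θ = 1 - Δλ/λ_C
cos θ = 1 - 4.0181/2.42631024
cos θ = -0.656054

θ = arccos(-0.656054)
θ = 131.00°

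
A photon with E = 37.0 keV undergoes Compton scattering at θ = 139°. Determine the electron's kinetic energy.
4.1710 keV

By energy conservation: K_e = E_initial - E_final

First find the scattered photon energy:
Initial wavelength: λ = hc/E = 33.5092 pm
Compton shift: Δλ = λ_C(1 - cos(139°)) = 4.2575 pm
Final wavelength: λ' = 33.5092 + 4.2575 = 37.7667 pm
Final photon energy: E' = hc/λ' = 32.8290 keV

Electron kinetic energy:
K_e = E - E' = 37.0000 - 32.8290 = 4.1710 keV

(Intermediate values are shown rounded; full precision is carried through to the final answer.)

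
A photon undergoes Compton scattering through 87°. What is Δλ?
2.2993 pm

Using the Compton scattering formula:
Δλ = λ_C(1 - cos θ)

where λ_C = h/(m_e·c) ≈ 2.4263 pm is the Compton wavelength of an electron.

For θ = 87°:
cos(87°) = 0.0523
1 - cos(87°) = 0.9477

Δλ = 2.4263 × 0.9477
Δλ = 2.2993 pm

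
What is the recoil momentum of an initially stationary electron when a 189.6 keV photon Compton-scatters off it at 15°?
2.6317e-23 kg·m/s

The electron is initially at rest, so by conservation of momentum:
p⃗_e = p⃗₀ − p⃗'  (incident photon momentum minus scattered photon momentum)

Photon momentum magnitudes (p = h/λ = E/c):
λ₀ = hc/E₀ = 6.5393 pm → p₀ = h/λ₀ = 1.0133e-22 kg·m/s
Δλ = λ_C(1 − cos 15°) = 0.0827 pm
λ' = 6.6219 pm → p' = h/λ' = 1.0006e-22 kg·m/s

The scattered photon makes angle θ = 15° with the incident direction, so by the law of cosines:
|p⃗_e|² = p₀² + p'² − 2p₀p'cos θ
|p⃗_e|² = (1.0133e-22)² + (1.0006e-22)² − 2·1.0133e-22·1.0006e-22·cos(15°)
|p⃗_e| = 2.6317e-23 kg·m/s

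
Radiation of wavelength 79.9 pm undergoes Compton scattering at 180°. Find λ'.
84.7526 pm

Using the Compton formula: λ' = λ + λ_C(1 − cos θ)

For θ = 180°, cos θ = -1 (exact) = -1.0000, so:
1 − cos 180° = 1 − (-1) = 2.0000

Δλ = λ_C × 2.0000 = 2.4263 × 2.0000 = 4.8526 pm

λ' = 79.9 + 4.8526 = 84.7526 pm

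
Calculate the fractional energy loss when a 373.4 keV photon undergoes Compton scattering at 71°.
0.3301 (or 33.01%)

Calculate initial and final photon energies:

Initial: E₀ = 373.4 keV → λ₀ = 3.3204 pm
Compton shift: Δλ = 1.6364 pm
Final wavelength: λ' = 4.9568 pm
Final energy: E' = 250.1299 keV

Fractional energy loss:
(E₀ - E')/E₀ = (373.4000 - 250.1299)/373.4000
= 123.2701/373.4000
= 0.3301
= 33.01%

(Intermediate values are shown rounded; full precision is carried through to the final answer.)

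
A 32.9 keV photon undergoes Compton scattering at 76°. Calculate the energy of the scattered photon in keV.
31.3689 keV

First convert energy to wavelength:
λ = hc/E, with hc ≈ 1239.842 keV·pm (i.e. 1239.842 eV·nm)

For E = 32.9 keV = 32900 eV:
λ = 1239.842 keV·pm / 32.9 keV
λ = 37.6852 pm

Calculate the Compton shift:
Δλ = λ_C(1 - cos(76°)) = 2.4263 × 0.7581
Δλ = 1.8393 pm

Final wavelength:
λ' = 37.6852 + 1.8393 = 39.5245 pm

Final energy:
E' = hc/λ' = 1239.842 / 39.5245 = 31.3689 keV

(Intermediate values are shown rounded; full precision is carried through to the final answer.)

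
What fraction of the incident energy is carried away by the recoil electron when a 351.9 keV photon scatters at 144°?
0.5547 (or 55.47%)

Calculate initial and final photon energies:

Initial: E₀ = 351.9 keV → λ₀ = 3.5233 pm
Compton shift: Δλ = 4.3892 pm
Final wavelength: λ' = 7.9125 pm
Final energy: E' = 156.6938 keV

Fractional energy loss:
(E₀ - E')/E₀ = (351.9000 - 156.6938)/351.9000
= 195.2062/351.9000
= 0.5547
= 55.47%

(Intermediate values are shown rounded; full precision is carried through to the final answer.)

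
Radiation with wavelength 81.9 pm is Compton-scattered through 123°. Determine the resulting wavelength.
85.6478 pm

Using the Compton scattering formula:
λ' = λ + Δλ = λ + λ_C(1 - cos θ)

Given:
- Initial wavelength λ = 81.9 pm
- Scattering angle θ = 123°
- Compton wavelength λ_C ≈ 2.4263 pm

Calculate the shift:
Δλ = 2.4263 × (1 - cos(123°))
Δλ = 2.4263 × 1.5446
Δλ = 3.7478 pm

Final wavelength:
λ' = 81.9 + 3.7478 = 85.6478 pm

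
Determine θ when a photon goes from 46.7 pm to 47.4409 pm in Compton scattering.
46.00°

First find the wavelength shift:
Δλ = λ' - λ = 47.4409 - 46.7 = 0.7409 pm

Using Δλ = λ_C(1 - cos θ), with λ_C = h/(m_e·c) ≈ 2.42631024 pm:
cos θ = 1 - Δλ/λ_C
cos θ = 1 - 0.7409/2.42631024
cos θ = 0.694639

θ = arccos(0.694639)
θ = 46.00°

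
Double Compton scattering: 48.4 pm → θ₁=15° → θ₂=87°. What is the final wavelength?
50.7820 pm

Apply Compton shift twice:

First scattering at θ₁ = 15°:
Δλ₁ = λ_C(1 - cos(15°))
Δλ₁ = 2.4263 × 0.0341
Δλ₁ = 0.0827 pm

After first scattering:
λ₁ = 48.4 + 0.0827 = 48.4827 pm

Second scattering at θ₂ = 87°:
Δλ₂ = λ_C(1 - cos(87°))
Δλ₂ = 2.4263 × 0.9477
Δλ₂ = 2.2993 pm

Final wavelength:
λ₂ = 48.4827 + 2.2993 = 50.7820 pm

Total shift: Δλ_total = 0.0827 + 2.2993 = 2.3820 pm

(Intermediate values are shown rounded; full precision is carried through to the final answer.)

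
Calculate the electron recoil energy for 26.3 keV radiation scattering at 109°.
1.6797 keV

By energy conservation: K_e = E_initial - E_final

First find the scattered photon energy:
Initial wavelength: λ = hc/E = 47.1423 pm
Compton shift: Δλ = λ_C(1 - cos(109°)) = 3.2162 pm
Final wavelength: λ' = 47.1423 + 3.2162 = 50.3585 pm
Final photon energy: E' = hc/λ' = 24.6203 keV

Electron kinetic energy:
K_e = E - E' = 26.3000 - 24.6203 = 1.6797 keV

(Intermediate values are shown rounded; full precision is carried through to the final answer.)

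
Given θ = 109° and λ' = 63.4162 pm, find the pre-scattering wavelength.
60.2000 pm

From λ' = λ + Δλ, we have λ = λ' - Δλ

First calculate the Compton shift:
Δλ = λ_C(1 - cos θ)
Δλ = 2.4263 × (1 - cos(109°))
Δλ = 2.4263 × 1.3256
Δλ = 3.2162 pm

Initial wavelength:
λ = λ' - Δλ
λ = 63.4162 - 3.2162
λ = 60.2000 pm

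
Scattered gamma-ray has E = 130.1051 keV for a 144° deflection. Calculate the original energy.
241.2001 keV

Convert final energy to wavelength (hc ≈ 1239.842 keV·pm):
λ' = hc/E' = 1239.842 / 130.1051 = 9.5295 pm

Calculate the Compton shift:
Δλ = λ_C(1 - cos(144°))
Δλ = 2.4263 × (1 - cos(144°))
Δλ = 4.3892 pm

Initial wavelength:
λ = λ' - Δλ = 9.5295 - 4.3892 = 5.1403 pm

Initial energy:
E = hc/λ = 1239.842 / 5.1403 = 241.2001 keV

(Intermediate values are shown rounded; full precision is carried through to the final answer.)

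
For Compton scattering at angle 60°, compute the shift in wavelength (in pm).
1.2132 pm

Using the Compton scattering formula:
Δλ = λ_C(1 - cos θ)

where λ_C = h/(m_e·c) ≈ 2.4263 pm is the Compton wavelength of an electron.

For θ = 60°:
cos(60°) = 0.5000
1 - cos(60°) = 0.5000

Δλ = 2.4263 × 0.5000
Δλ = 1.2132 pm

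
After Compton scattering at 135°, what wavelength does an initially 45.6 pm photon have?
49.7420 pm

Using the Compton formula: λ' = λ + λ_C(1 − cos θ)

For θ = 135°, cos θ = -√2/2 (exact) ≈ -0.7071, so:
1 − cos 135° = 1 − (-√2/2) ≈ 1.7071

Δλ = λ_C × 1.7071 = 2.4263 × 1.7071 = 4.1420 pm

λ' = 45.6 + 4.1420 = 49.7420 pm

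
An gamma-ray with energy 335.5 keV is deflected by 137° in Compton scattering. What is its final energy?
157.0154 keV

First convert energy to wavelength:
λ = hc/E, with hc ≈ 1239.842 keV·pm (i.e. 1239.842 eV·nm)

For E = 335.5 keV = 335500 eV:
λ = 1239.842 keV·pm / 335.5 keV
λ = 3.6955 pm

Calculate the Compton shift:
Δλ = λ_C(1 - cos(137°)) = 2.4263 × 1.7314
Δλ = 4.2008 pm

Final wavelength:
λ' = 3.6955 + 4.2008 = 7.8963 pm

Final energy:
E' = hc/λ' = 1239.842 / 7.8963 = 157.0154 keV

(Intermediate values are shown rounded; full precision is carried through to the final answer.)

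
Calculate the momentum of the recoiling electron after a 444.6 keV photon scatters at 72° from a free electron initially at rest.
2.3809e-22 kg·m/s

The electron is initially at rest, so by conservation of momentum:
p⃗_e = p⃗₀ − p⃗'  (incident photon momentum minus scattered photon momentum)

Photon momentum magnitudes (p = h/λ = E/c):
λ₀ = hc/E₀ = 2.7887 pm → p₀ = h/λ₀ = 2.3761e-22 kg·m/s
Δλ = λ_C(1 − cos 72°) = 1.6765 pm
λ' = 4.4652 pm → p' = h/λ' = 1.4839e-22 kg·m/s

The scattered photon makes angle θ = 72° with the incident direction, so by the law of cosines:
|p⃗_e|² = p₀² + p'² − 2p₀p'cos θ
|p⃗_e|² = (2.3761e-22)² + (1.4839e-22)² − 2·2.3761e-22·1.4839e-22·cos(72°)
|p⃗_e| = 2.3809e-22 kg·m/s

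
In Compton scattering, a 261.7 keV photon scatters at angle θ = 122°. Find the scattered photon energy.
146.7320 keV

First convert energy to wavelength:
λ = hc/E, with hc ≈ 1239.842 keV·pm (i.e. 1239.842 eV·nm)

For E = 261.7 keV = 261700 eV:
λ = 1239.842 keV·pm / 261.7 keV
λ = 4.7376 pm

Calculate the Compton shift:
Δλ = λ_C(1 - cos(122°)) = 2.4263 × 1.5299
Δλ = 3.7121 pm

Final wavelength:
λ' = 4.7376 + 3.7121 = 8.4497 pm

Final energy:
E' = hc/λ' = 1239.842 / 8.4497 = 146.7320 keV

(Intermediate values are shown rounded; full precision is carried through to the final answer.)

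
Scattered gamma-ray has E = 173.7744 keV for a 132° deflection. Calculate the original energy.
401.9001 keV

Convert final energy to wavelength (hc ≈ 1239.842 keV·pm):
λ' = hc/E' = 1239.842 / 173.7744 = 7.1348 pm

Calculate the Compton shift:
Δλ = λ_C(1 - cos(132°))
Δλ = 2.4263 × (1 - cos(132°))
Δλ = 4.0498 pm

Initial wavelength:
λ = λ' - Δλ = 7.1348 - 4.0498 = 3.0850 pm

Initial energy:
E = hc/λ = 1239.842 / 3.0850 = 401.9001 keV

(Intermediate values are shown rounded; full precision is carried through to the final answer.)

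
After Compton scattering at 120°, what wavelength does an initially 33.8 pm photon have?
37.4395 pm

Using the Compton formula: λ' = λ + λ_C(1 − cos θ)

For θ = 120°, cos θ = -1/2 (exact) = -0.5000, so:
1 − cos 120° = 1 − (-1/2) = 1.5000

Δλ = λ_C × 1.5000 = 2.4263 × 1.5000 = 3.6395 pm

λ' = 33.8 + 3.6395 = 37.4395 pm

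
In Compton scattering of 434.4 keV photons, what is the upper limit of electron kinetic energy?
273.5230 keV

Maximum energy transfer occurs at θ = 180° (backscattering).

Initial photon: E₀ = 434.4 keV → λ₀ = 2.8541 pm

Maximum Compton shift (at 180°):
Δλ_max = 2λ_C = 2 × 2.4263 = 4.8526 pm

Final wavelength:
λ' = 2.8541 + 4.8526 = 7.7068 pm

Minimum photon energy (maximum energy to electron):
E'_min = hc/λ' = 160.8770 keV

Maximum electron kinetic energy:
K_max = E₀ - E'_min = 434.4000 - 160.8770 = 273.5230 keV

(Intermediate values are shown rounded; full precision is carried through to the final answer.)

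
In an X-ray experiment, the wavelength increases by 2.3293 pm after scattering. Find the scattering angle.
87.71°

From the Compton formula Δλ = λ_C(1 - cos θ), we can solve for θ:

cos θ = 1 - Δλ/λ_C

Given:
- Δλ = 2.3293 pm
- λ_C = h/(m_e·c) ≈ 2.42631024 pm

cos θ = 1 - 2.3293/2.42631024
cos θ = 1 - 0.960017
cos θ = 0.039983

θ = arccos(0.039983)
θ = 87.71°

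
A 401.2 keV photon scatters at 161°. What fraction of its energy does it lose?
0.6043 (or 60.43%)

Calculate initial and final photon energies:

Initial: E₀ = 401.2 keV → λ₀ = 3.0903 pm
Compton shift: Δλ = 4.7204 pm
Final wavelength: λ' = 7.8108 pm
Final energy: E' = 158.7350 keV

Fractional energy loss:
(E₀ - E')/E₀ = (401.2000 - 158.7350)/401.2000
= 242.4650/401.2000
= 0.6043
= 60.43%

(Intermediate values are shown rounded; full precision is carried through to the final answer.)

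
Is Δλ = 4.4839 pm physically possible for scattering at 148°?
Yes, consistent

Calculate the expected shift for θ = 148°:

Δλ_expected = λ_C(1 - cos(148°))
Δλ_expected = 2.4263 × (1 - cos(148°))
Δλ_expected = 2.4263 × 1.8480
Δλ_expected = 4.4839 pm

Given shift: 4.4839 pm
Expected shift: 4.4839 pm
Difference: 0.0000 pm

The values match. This is consistent with Compton scattering at the stated angle.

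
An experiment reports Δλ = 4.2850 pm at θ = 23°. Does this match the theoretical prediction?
No, inconsistent

Calculate the expected shift for θ = 23°:

Δλ_expected = λ_C(1 - cos(23°))
Δλ_expected = 2.4263 × (1 - cos(23°))
Δλ_expected = 2.4263 × 0.0795
Δλ_expected = 0.1929 pm

Given shift: 4.2850 pm
Expected shift: 0.1929 pm
Difference: 4.0921 pm

The values do not match. The given shift corresponds to θ ≈ 140.0°, not 23°.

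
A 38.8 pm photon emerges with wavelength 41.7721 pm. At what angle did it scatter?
103.00°

First find the wavelength shift:
Δλ = λ' - λ = 41.7721 - 38.8 = 2.9721 pm

Using Δλ = λ_C(1 - cos θ), with λ_C = h/(m_e·c) ≈ 2.42631024 pm:
cos θ = 1 - Δλ/λ_C
cos θ = 1 - 2.9721/2.42631024
cos θ = -0.224946

θ = arccos(-0.224946)
θ = 103.00°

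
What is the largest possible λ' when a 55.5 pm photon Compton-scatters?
60.3526 pm (at θ = 180°)

The Compton shift is Δλ = λ_C(1 − cos θ).

Since cos θ ranges from −1 to 1, the factor (1 − cos θ) ranges from 0 to 2; the maximum shift occurs at θ = 180° (backscattering):
Δλ_max = 2λ_C = 2 × 2.4263 pm = 4.8526 pm

Maximum scattered wavelength:
λ'_max = λ₀ + Δλ_max = 55.5 + 4.8526 = 60.3526 pm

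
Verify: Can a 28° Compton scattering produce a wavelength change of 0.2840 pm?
Yes, consistent

Calculate the expected shift for θ = 28°:

Δλ_expected = λ_C(1 - cos(28°))
Δλ_expected = 2.4263 × (1 - cos(28°))
Δλ_expected = 2.4263 × 0.1171
Δλ_expected = 0.2840 pm

Given shift: 0.2840 pm
Expected shift: 0.2840 pm
Difference: 0.0000 pm

The values match. This is consistent with Compton scattering at the stated angle.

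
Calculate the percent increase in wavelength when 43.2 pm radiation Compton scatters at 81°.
4.7379%

Calculate the Compton shift:
Δλ = λ_C(1 - cos(81°))
Δλ = 2.4263 × (1 - cos(81°))
Δλ = 2.4263 × 0.8436
Δλ = 2.0468 pm

Percentage change:
(Δλ/λ₀) × 100 = (2.0468/43.2) × 100
= 4.7379%

(Intermediate values are shown rounded; full precision is carried through to the final answer.)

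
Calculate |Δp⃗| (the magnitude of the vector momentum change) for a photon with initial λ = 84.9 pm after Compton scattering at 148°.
1.4628e-23 kg·m/s

Photon momentum magnitude is p = h/λ.

Initial momentum:
p₀ = h/λ = 6.6261e-34/8.4900e-11 = 7.8046e-24 kg·m/s

After scattering:
λ' = λ + Δλ = 84.9 + 4.4839 = 89.3839 pm
p' = h/λ' = 6.6261e-34/8.9384e-11 = 7.4130e-24 kg·m/s

Momentum is a vector; the scattered photon's direction makes angle θ = 148° with the incident direction. The magnitude of the vector change Δp⃗ = p⃗₀ − p⃗' is found from the law of cosines:
|Δp⃗|² = p₀² + p'² − 2p₀p'cos θ
|Δp⃗|² = (7.8046e-24)² + (7.4130e-24)² − 2·7.8046e-24·7.4130e-24·cos(148°)
|Δp⃗| = 1.4628e-23 kg·m/s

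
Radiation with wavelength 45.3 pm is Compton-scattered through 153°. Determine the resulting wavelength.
49.8882 pm

Using the Compton scattering formula:
λ' = λ + Δλ = λ + λ_C(1 - cos θ)

Given:
- Initial wavelength λ = 45.3 pm
- Scattering angle θ = 153°
- Compton wavelength λ_C ≈ 2.4263 pm

Calculate the shift:
Δλ = 2.4263 × (1 - cos(153°))
Δλ = 2.4263 × 1.8910
Δλ = 4.5882 pm

Final wavelength:
λ' = 45.3 + 4.5882 = 49.8882 pm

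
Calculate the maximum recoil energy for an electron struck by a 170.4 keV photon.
68.1761 keV

Maximum energy transfer occurs at θ = 180° (backscattering).

Initial photon: E₀ = 170.4 keV → λ₀ = 7.2761 pm

Maximum Compton shift (at 180°):
Δλ_max = 2λ_C = 2 × 2.4263 = 4.8526 pm

Final wavelength:
λ' = 7.2761 + 4.8526 = 12.1287 pm

Minimum photon energy (maximum energy to electron):
E'_min = hc/λ' = 102.2239 keV

Maximum electron kinetic energy:
K_max = E₀ - E'_min = 170.4000 - 102.2239 = 68.1761 keV

(Intermediate values are shown rounded; full precision is carried through to the final answer.)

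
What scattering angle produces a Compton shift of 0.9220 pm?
51.68°

From the Compton formula Δλ = λ_C(1 - cos θ), we can solve for θ:

cos θ = 1 - Δλ/λ_C

Given:
- Δλ = 0.9220 pm
- λ_C = h/(m_e·c) ≈ 2.42631024 pm

cos θ = 1 - 0.9220/2.42631024
cos θ = 1 - 0.380001
cos θ = 0.619999

θ = arccos(0.619999)
θ = 51.68°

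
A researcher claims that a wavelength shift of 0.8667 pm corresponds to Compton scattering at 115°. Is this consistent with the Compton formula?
No, inconsistent

Calculate the expected shift for θ = 115°:

Δλ_expected = λ_C(1 - cos(115°))
Δλ_expected = 2.4263 × (1 - cos(115°))
Δλ_expected = 2.4263 × 1.4226
Δλ_expected = 3.4517 pm

Given shift: 0.8667 pm
Expected shift: 3.4517 pm
Difference: 2.5850 pm

The values do not match. The given shift corresponds to θ ≈ 50.0°, not 115°.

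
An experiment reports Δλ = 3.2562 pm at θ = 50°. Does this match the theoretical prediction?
No, inconsistent

Calculate the expected shift for θ = 50°:

Δλ_expected = λ_C(1 - cos(50°))
Δλ_expected = 2.4263 × (1 - cos(50°))
Δλ_expected = 2.4263 × 0.3572
Δλ_expected = 0.8667 pm

Given shift: 3.2562 pm
Expected shift: 0.8667 pm
Difference: 2.3894 pm

The values do not match. The given shift corresponds to θ ≈ 110.0°, not 50°.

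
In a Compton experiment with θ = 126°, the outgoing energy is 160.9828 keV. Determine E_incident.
322.1000 keV

Convert final energy to wavelength (hc ≈ 1239.842 keV·pm):
λ' = hc/E' = 1239.842 / 160.9828 = 7.7017 pm

Calculate the Compton shift:
Δλ = λ_C(1 - cos(126°))
Δλ = 2.4263 × (1 - cos(126°))
Δλ = 3.8525 pm

Initial wavelength:
λ = λ' - Δλ = 7.7017 - 3.8525 = 3.8492 pm

Initial energy:
E = hc/λ = 1239.842 / 3.8492 = 322.1000 keV

(Intermediate values are shown rounded; full precision is carried through to the final answer.)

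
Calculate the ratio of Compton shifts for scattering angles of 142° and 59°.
142° produces the larger shift by a factor of 3.687

Calculate both shifts using Δλ = λ_C(1 - cos θ):

For θ₁ = 59°:
Δλ₁ = 2.4263 × (1 - cos(59°))
Δλ₁ = 2.4263 × 0.4850
Δλ₁ = 1.1767 pm

For θ₂ = 142°:
Δλ₂ = 2.4263 × (1 - cos(142°))
Δλ₂ = 2.4263 × 1.7880
Δλ₂ = 4.3383 pm

The 142° angle produces the larger shift.
Ratio: 4.3383/1.1767 = 3.687

(Intermediate values are shown rounded; full precision is carried through to the final answer.)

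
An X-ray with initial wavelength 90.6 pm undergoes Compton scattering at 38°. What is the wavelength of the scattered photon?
91.1144 pm

Using the Compton scattering formula:
λ' = λ + Δλ = λ + λ_C(1 - cos θ)

Given:
- Initial wavelength λ = 90.6 pm
- Scattering angle θ = 38°
- Compton wavelength λ_C ≈ 2.4263 pm

Calculate the shift:
Δλ = 2.4263 × (1 - cos(38°))
Δλ = 2.4263 × 0.2120
Δλ = 0.5144 pm

Final wavelength:
λ' = 90.6 + 0.5144 = 91.1144 pm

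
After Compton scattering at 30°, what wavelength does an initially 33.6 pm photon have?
33.9251 pm

Using the Compton formula: λ' = λ + λ_C(1 − cos θ)

For θ = 30°, cos θ = √3/2 (exact) ≈ 0.8660, so:
1 − cos 30° = 1 − (√3/2) ≈ 0.1340

Δλ = λ_C × 0.1340 = 2.4263 × 0.1340 = 0.3251 pm

λ' = 33.6 + 0.3251 = 33.9251 pm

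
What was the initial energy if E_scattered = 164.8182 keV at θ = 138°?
376.5001 keV

Convert final energy to wavelength (hc ≈ 1239.842 keV·pm):
λ' = hc/E' = 1239.842 / 164.8182 = 7.5225 pm

Calculate the Compton shift:
Δλ = λ_C(1 - cos(138°))
Δλ = 2.4263 × (1 - cos(138°))
Δλ = 4.2294 pm

Initial wavelength:
λ = λ' - Δλ = 7.5225 - 4.2294 = 3.2931 pm

Initial energy:
E = hc/λ = 1239.842 / 3.2931 = 376.5001 keV

(Intermediate values are shown rounded; full precision is carried through to the final answer.)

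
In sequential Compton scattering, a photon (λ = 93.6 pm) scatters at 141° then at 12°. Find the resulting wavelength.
97.9649 pm

Apply Compton shift twice:

First scattering at θ₁ = 141°:
Δλ₁ = λ_C(1 - cos(141°))
Δλ₁ = 2.4263 × 1.7771
Δλ₁ = 4.3119 pm

After first scattering:
λ₁ = 93.6 + 4.3119 = 97.9119 pm

Second scattering at θ₂ = 12°:
Δλ₂ = λ_C(1 - cos(12°))
Δλ₂ = 2.4263 × 0.0219
Δλ₂ = 0.0530 pm

Final wavelength:
λ₂ = 97.9119 + 0.0530 = 97.9649 pm

Total shift: Δλ_total = 4.3119 + 0.0530 = 4.3649 pm

(Intermediate values are shown rounded; full precision is carried through to the final answer.)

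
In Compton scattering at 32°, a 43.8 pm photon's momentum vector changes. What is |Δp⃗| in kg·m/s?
8.3058e-24 kg·m/s

Photon momentum magnitude is p = h/λ.

Initial momentum:
p₀ = h/λ = 6.6261e-34/4.3800e-11 = 1.5128e-23 kg·m/s

After scattering:
λ' = λ + Δλ = 43.8 + 0.3687 = 44.1687 pm
p' = h/λ' = 6.6261e-34/4.4169e-11 = 1.5002e-23 kg·m/s

Momentum is a vector; the scattered photon's direction makes angle θ = 32° with the incident direction. The magnitude of the vector change Δp⃗ = p⃗₀ − p⃗' is found from the law of cosines:
|Δp⃗|² = p₀² + p'² − 2p₀p'cos θ
|Δp⃗|² = (1.5128e-23)² + (1.5002e-23)² − 2·1.5128e-23·1.5002e-23·cos(32°)
|Δp⃗| = 8.3058e-24 kg·m/s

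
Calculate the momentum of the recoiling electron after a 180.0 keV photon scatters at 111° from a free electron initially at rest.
1.3406e-22 kg·m/s

The electron is initially at rest, so by conservation of momentum:
p⃗_e = p⃗₀ − p⃗'  (incident photon momentum minus scattered photon momentum)

Photon momentum magnitudes (p = h/λ = E/c):
λ₀ = hc/E₀ = 6.8880 pm → p₀ = h/λ₀ = 9.6197e-23 kg·m/s
Δλ = λ_C(1 − cos 111°) = 3.2958 pm
λ' = 10.1838 pm → p' = h/λ' = 6.5065e-23 kg·m/s

The scattered photon makes angle θ = 111° with the incident direction, so by the law of cosines:
|p⃗_e|² = p₀² + p'² − 2p₀p'cos θ
|p⃗_e|² = (9.6197e-23)² + (6.5065e-23)² − 2·9.6197e-23·6.5065e-23·cos(111°)
|p⃗_e| = 1.3406e-22 kg·m/s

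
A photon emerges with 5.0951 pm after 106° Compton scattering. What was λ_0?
2.0000 pm

From λ' = λ + Δλ, we have λ = λ' - Δλ

First calculate the Compton shift:
Δλ = λ_C(1 - cos θ)
Δλ = 2.4263 × (1 - cos(106°))
Δλ = 2.4263 × 1.2756
Δλ = 3.0951 pm

Initial wavelength:
λ = λ' - Δλ
λ = 5.0951 - 3.0951
λ = 2.0000 pm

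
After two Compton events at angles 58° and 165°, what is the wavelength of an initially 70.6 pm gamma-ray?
76.5105 pm

Apply Compton shift twice:

First scattering at θ₁ = 58°:
Δλ₁ = λ_C(1 - cos(58°))
Δλ₁ = 2.4263 × 0.4701
Δλ₁ = 1.1406 pm

After first scattering:
λ₁ = 70.6 + 1.1406 = 71.7406 pm

Second scattering at θ₂ = 165°:
Δλ₂ = λ_C(1 - cos(165°))
Δλ₂ = 2.4263 × 1.9659
Δλ₂ = 4.7699 pm

Final wavelength:
λ₂ = 71.7406 + 4.7699 = 76.5105 pm

Total shift: Δλ_total = 1.1406 + 4.7699 = 5.9105 pm

(Intermediate values are shown rounded; full precision is carried through to the final answer.)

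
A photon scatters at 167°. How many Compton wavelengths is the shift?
1.9744 λ_C

The Compton shift formula is:
Δλ = λ_C(1 - cos θ)

Dividing both sides by λ_C:
Δλ/λ_C = 1 - cos θ

For θ = 167°:
Δλ/λ_C = 1 - cos(167°)
Δλ/λ_C = 1 - -0.9744
Δλ/λ_C = 1.9744

This means the shift is 1.9744 × λ_C = 4.7904 pm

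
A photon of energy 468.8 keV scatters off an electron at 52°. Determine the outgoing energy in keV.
346.5919 keV

First convert energy to wavelength:
λ = hc/E, with hc ≈ 1239.842 keV·pm (i.e. 1239.842 eV·nm)

For E = 468.8 keV = 468800 eV:
λ = 1239.842 keV·pm / 468.8 keV
λ = 2.6447 pm

Calculate the Compton shift:
Δλ = λ_C(1 - cos(52°)) = 2.4263 × 0.3843
Δλ = 0.9325 pm

Final wavelength:
λ' = 2.6447 + 0.9325 = 3.5772 pm

Final energy:
E' = hc/λ' = 1239.842 / 3.5772 = 346.5919 keV

(Intermediate values are shown rounded; full precision is carried through to the final answer.)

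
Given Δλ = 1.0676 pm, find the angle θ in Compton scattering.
55.94°

From the Compton formula Δλ = λ_C(1 - cos θ), we can solve for θ:

cos θ = 1 - Δλ/λ_C

Given:
- Δλ = 1.0676 pm
- λ_C = h/(m_e·c) ≈ 2.42631024 pm

cos θ = 1 - 1.0676/2.42631024
cos θ = 1 - 0.440010
cos θ = 0.559990

θ = arccos(0.559990)
θ = 55.94°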